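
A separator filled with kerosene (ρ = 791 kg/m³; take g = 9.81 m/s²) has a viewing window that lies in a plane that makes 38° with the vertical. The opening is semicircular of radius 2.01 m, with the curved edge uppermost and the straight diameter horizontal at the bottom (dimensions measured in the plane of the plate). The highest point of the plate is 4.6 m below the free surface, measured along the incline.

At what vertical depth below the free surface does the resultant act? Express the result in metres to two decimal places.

h_p = 4.58 m

γ = ρg = 791 × 9.81 / 1000 = 7.75971 kN/m³.
The plate makes 38° with the vertical, i.e. θ = 90° − 38° = 52° to the horizontal. Measuring y along the incline from the free-surface line, vertical depth h = y·sinθ with sinθ = 0.788011.
The centroid lies 4r/(3π) = 0.85307 m above the diameter, so r − 4r/(3π) = 2.01 − 0.85307 = 1.15693 m below the topmost point, so y_c = 4.6 + 1.15693 = 5.75693 m and h_c = 5.75693 × 0.788011 = 4.53652 m.
A = πr²/2 = π × 2.01²/2 = 6.34617 m².
Resultant F = γ·h_c·A = 7.75971 × 4.53652 × 6.34617 = 223.398 kN.
I_c = (π/8 − 8/(9π))·r⁴ = 0.109757 × 2.01⁴ = 1.7915 m⁴.
Centre of pressure: y_p = y_c + I_c/(y_c·A) = 5.75693 + 1.7915/(5.75693 × 6.34617) = 5.75693 + 0.0490359 = 5.80597 m along the plane.
Vertically, h_p = y_p·sinθ = 5.80597 × 0.788011 = 4.57517 m.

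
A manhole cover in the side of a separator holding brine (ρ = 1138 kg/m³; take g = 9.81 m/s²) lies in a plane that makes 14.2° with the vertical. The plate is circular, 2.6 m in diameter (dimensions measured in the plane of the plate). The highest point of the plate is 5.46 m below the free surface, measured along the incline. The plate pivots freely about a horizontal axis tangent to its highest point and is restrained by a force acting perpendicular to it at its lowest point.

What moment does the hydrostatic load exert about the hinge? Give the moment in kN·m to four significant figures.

M ≈ 529.2 kN·m

γ = ρg = 1138 × 9.81 / 1000 = 11.16378 kN/m³.
The plate makes 14.2° with the vertical, i.e. θ = 90° − 14.2° = 75.8° to the horizontal. Measuring y along the incline from the free-surface line, vertical depth h = y·sinθ with sinθ = 0.969445.
The centroid is at the centre, 1.3 m below the top of the plate, so y_c = 5.46 + 1.3 = 6.76 m and h_c = 6.76 × 0.969445 = 6.55345 m.
A = π(1.3)² = 5.30929 m².
Resultant F = γ·h_c·A = 11.16378 × 6.55345 × 5.30929 = 388.434 kN.
I_c = πr⁴/4 = π × 1.3⁴/4 = 2.24318 m⁴.
Centre of pressure: y_p = y_c + I_c/(y_c·A) = 6.76 + 2.24318/(6.76 × 5.30929) = 6.76 + 0.0625001 = 6.8225 m along the plane.
The resultant acts 1.3 + 0.0625001 = 1.3625 m (along the plate) below the hinge at the top edge, so the moment about the hinge is M = F × 1.3625 = 388.434 × 1.3625 = 529.241 kN·m.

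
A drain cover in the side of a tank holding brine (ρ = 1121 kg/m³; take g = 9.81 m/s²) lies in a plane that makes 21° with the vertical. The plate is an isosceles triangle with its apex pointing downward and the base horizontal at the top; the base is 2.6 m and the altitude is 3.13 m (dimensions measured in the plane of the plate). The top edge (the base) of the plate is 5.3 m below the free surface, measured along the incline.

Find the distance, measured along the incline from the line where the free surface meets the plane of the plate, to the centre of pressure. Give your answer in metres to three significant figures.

y_p = 6.43 m

γ = ρg = 1121 × 9.81 / 1000 = 10.99701 kN/m³.
The plate makes 21° with the vertical, i.e. θ = 90° − 21° = 69° to the horizontal. Measuring y along the incline from the free-surface line, vertical depth h = y·sinθ with sinθ = 0.933580.
With the apex down, the centroid sits h/3 = 3.13/3 = 1.04333 m below the base (the top edge), so y_c = 5.3 + 1.04333 = 6.34333 m and h_c = 6.34333 × 0.933580 = 5.92201 m.
A = ½ × 2.6 × 3.13 = 4.069 m².
Resultant F = γ·h_c·A = 10.99701 × 5.92201 × 4.069 = 264.991 kN.
I_c = b·h³/36 = 2.6 × 3.13³/36 = 2.21464 m⁴.
Centre of pressure: y_p = y_c + I_c/(y_c·A) = 6.34333 + 2.21464/(6.34333 × 4.069) = 6.34333 + 0.0858021 = 6.42913 m along the plane.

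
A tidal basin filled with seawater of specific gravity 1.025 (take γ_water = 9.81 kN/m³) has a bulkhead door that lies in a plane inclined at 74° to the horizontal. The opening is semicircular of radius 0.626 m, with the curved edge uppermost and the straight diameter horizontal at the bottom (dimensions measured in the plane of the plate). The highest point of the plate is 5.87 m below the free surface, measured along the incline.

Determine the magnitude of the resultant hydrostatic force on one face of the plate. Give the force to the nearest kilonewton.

F ≈ 37 kN

γ = 1.025 × 9.81 = 10.05525 kN/m³.
Let θ = 74° be the plate's angle to the horizontal; measure y along the incline from where the plane meets the free surface. Vertical depth h = y·sinθ with sinθ = 0.961262.
The centroid lies 4r/(3π) = 0.265683 m above the diameter, so r − 4r/(3π) = 0.626 − 0.265683 = 0.360317 m below the topmost point, so y_c = 5.87 + 0.360317 = 6.23032 m and h_c = 6.23032 × 0.961262 = 5.98897 m.
A = πr²/2 = π × 0.626²/2 = 0.615557 m².
Resultant F = γ·h_c·A = 10.05525 × 5.98897 × 0.615557 = 37.0692 kN.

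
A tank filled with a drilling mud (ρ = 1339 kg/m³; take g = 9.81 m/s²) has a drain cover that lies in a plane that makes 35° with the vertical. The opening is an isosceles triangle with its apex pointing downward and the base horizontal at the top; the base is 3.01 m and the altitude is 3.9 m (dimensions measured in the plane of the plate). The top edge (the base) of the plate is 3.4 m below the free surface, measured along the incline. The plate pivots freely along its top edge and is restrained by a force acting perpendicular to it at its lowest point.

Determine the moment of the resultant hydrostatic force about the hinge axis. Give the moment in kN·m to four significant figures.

M ≈ 439.3 kN·m

γ = ρg = 1339 × 9.81 / 1000 = 13.13559 kN/m³.
The plate makes 35° with the vertical, i.e. θ = 90° − 35° = 55° to the horizontal. Measuring y along the incline from the free-surface line, vertical depth h = y·sinθ with sinθ = 0.819152.
With the apex down, the centroid sits h/3 = 3.9/3 = 1.3 m below the base (the top edge), so y_c = 3.4 + 1.3 = 4.7 m and h_c = 4.7 × 0.819152 = 3.85001 m.
A = ½ × 3.01 × 3.9 = 5.8695 m².
Resultant F = γ·h_c·A = 13.13559 × 3.85001 × 5.8695 = 296.833 kN.
I_c = b·h³/36 = 3.01 × 3.9³/36 = 4.95973 m⁴.
Centre of pressure: y_p = y_c + I_c/(y_c·A) = 4.7 + 4.95973/(4.7 × 5.8695) = 4.7 + 0.179787 = 4.87979 m along the plane.
The resultant acts 1.3 + 0.179787 = 1.47979 m (along the plate) below the hinge at the top edge, so the moment about the hinge is M = F × 1.47979 = 296.833 × 1.47979 = 439.251 kN·m.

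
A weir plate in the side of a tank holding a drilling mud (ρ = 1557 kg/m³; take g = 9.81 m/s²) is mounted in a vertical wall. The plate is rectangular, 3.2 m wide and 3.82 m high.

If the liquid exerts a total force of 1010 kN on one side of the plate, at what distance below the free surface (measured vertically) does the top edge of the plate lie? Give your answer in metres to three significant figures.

d_top ≈ 3.50 m

γ = ρg = 1557 × 9.81 / 1000 = 15.27417 kN/m³.
A = 3.2 × 3.82 = 12.224 m².
From F = γ·h_c·A, the centroid depth is h_c = 1010/(15.27417 × 12.224) = 5.40942 m.
The centroid lies 3.82/2 = 1.91 m below the top edge, so the top edge sits at h_top = 5.40942 − 1.91 = 3.49942 m below the surface.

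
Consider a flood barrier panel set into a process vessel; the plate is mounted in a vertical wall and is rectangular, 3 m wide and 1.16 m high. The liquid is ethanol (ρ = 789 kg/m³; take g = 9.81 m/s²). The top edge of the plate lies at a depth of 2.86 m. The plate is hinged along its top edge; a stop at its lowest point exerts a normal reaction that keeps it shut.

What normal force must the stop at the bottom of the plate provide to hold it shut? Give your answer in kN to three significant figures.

γ = ρg = 789 × 9.81 / 1000 = 7.74009 kN/m³.
The centroid lies 1.16/2 = 0.58 m below the top edge, so the centroid depth is h_c = 2.86 + 0.58 = 3.44 m.
A = 3 × 1.16 = 3.48 m².
Resultant F = γ·h_c·A = 7.74009 × 3.44 × 3.48 = 92.6582 kN.
I_c = b·h³/12 = 3 × 1.16³/12 = 0.390224 m⁴.
Centre of pressure: y_p = y_c + I_c/(y_c·A) = 3.44 + 0.390224/(3.44 × 3.48) = 3.44 + 0.0325969 = 3.4726 m along the plane.
The resultant acts 0.58 + 0.0325969 = 0.612597 m (along the plate) below the hinge at the top edge, so the moment about the hinge is M = F × 0.612597 = 92.6582 × 0.612597 = 56.7621 kN·m.
A normal force at the bottom, 1.16 m from the hinge, must supply this moment: P = 56.7621/1.16 = 48.9328 kN.

P ≈ 48.9 kN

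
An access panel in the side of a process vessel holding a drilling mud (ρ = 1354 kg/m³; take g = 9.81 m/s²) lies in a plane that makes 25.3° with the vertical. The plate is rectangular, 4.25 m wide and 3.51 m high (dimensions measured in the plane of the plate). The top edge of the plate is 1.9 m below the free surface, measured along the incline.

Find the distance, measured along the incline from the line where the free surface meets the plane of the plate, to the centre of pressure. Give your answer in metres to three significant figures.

γ = ρg = 1354 × 9.81 / 1000 = 13.28274 kN/m³.
The plate makes 25.3° with the vertical, i.e. θ = 90° − 25.3° = 64.7° to the horizontal. Measuring y along the incline from the free-surface line, vertical depth h = y·sinθ with sinθ = 0.904083.
The centroid lies 3.51/2 = 1.755 m below the top edge, so y_c = 1.9 + 1.755 = 3.655 m and h_c = 3.655 × 0.904083 = 3.30442 m.
A = 4.25 × 3.51 = 14.9175 m².
Resultant F = γ·h_c·A = 13.28274 × 3.30442 × 14.9175 = 654.755 kN.
I_c = b·h³/12 = 4.25 × 3.51³/12 = 15.3154 m⁴.
Centre of pressure: y_p = y_c + I_c/(y_c·A) = 3.655 + 15.3154/(3.655 × 14.9175) = 3.655 + 0.280896 = 3.9359 m along the plane.

y_p = 3.94 m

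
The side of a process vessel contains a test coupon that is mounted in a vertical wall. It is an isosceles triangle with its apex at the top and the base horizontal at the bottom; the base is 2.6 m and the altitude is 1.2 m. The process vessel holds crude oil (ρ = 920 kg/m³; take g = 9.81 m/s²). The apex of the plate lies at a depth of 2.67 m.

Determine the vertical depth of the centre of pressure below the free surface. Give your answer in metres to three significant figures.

h_p = 3.49 m

γ = ρg = 920 × 9.81 / 1000 = 9.0252 kN/m³.
With the apex up, the centroid sits 2h/3 = 2 × 1.2/3 = 0.8 m below the apex, so the centroid depth is h_c = 2.67 + 0.8 = 3.47 m.
A = ½ × 2.6 × 1.2 = 1.56 m².
Resultant F = γ·h_c·A = 9.0252 × 3.47 × 1.56 = 48.8552 kN.
I_c = b·h³/36 = 2.6 × 1.2³/36 = 0.1248 m⁴.
Centre of pressure: y_p = y_c + I_c/(y_c·A) = 3.47 + 0.1248/(3.47 × 1.56) = 3.47 + 0.0230548 = 3.49305 m along the plane.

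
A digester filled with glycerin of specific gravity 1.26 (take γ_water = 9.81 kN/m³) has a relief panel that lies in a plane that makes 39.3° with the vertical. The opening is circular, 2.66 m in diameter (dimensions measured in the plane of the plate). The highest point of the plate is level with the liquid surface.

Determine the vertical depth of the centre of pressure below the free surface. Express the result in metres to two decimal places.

h_p = 1.29 m

γ = 1.26 × 9.81 = 12.3606 kN/m³.
The plate makes 39.3° with the vertical, i.e. θ = 90° − 39.3° = 50.7° to the horizontal. Measuring y along the incline from the free-surface line, vertical depth h = y·sinθ with sinθ = 0.773840.
The centroid is at the centre, 1.33 m below the top of the plate, so y_c = 1.33 m and h_c = 1.33 × 0.773840 = 1.02921 m.
A = π(1.33)² = 5.55716 m².
Resultant F = γ·h_c·A = 12.3606 × 1.02921 × 5.55716 = 70.6963 kN.
I_c = πr⁴/4 = π × 1.33⁴/4 = 2.45752 m⁴.
Centre of pressure: y_p = y_c + I_c/(y_c·A) = 1.33 + 2.45752/(1.33 × 5.55716) = 1.33 + 0.332501 = 1.6625 m along the plane.
Vertically, h_p = y_p·sinθ = 1.6625 × 0.773840 = 1.28651 m.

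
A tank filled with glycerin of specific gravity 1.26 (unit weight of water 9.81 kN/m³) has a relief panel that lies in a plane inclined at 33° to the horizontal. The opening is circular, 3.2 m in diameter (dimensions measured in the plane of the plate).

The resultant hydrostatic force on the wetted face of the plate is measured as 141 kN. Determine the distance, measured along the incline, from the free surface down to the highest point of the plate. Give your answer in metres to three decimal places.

y_top ≈ 1.004 m

γ = 1.26 × 9.81 = 12.3606 kN/m³.
A = π(1.6)² = 8.04248 m².
From F = γ·h_c·A, the centroid depth is h_c = 141/(12.3606 × 8.04248) = 1.41837 m.
Let θ = 33° be the plate's angle to the horizontal; measure y along the incline from where the plane meets the free surface. Vertical depth h = y·sinθ with sinθ = 0.544639.
Along the incline, y_c = h_c/sinθ = 1.41837/0.544639 = 2.60424 m.
The centroid is at the centre, 1.6 m below the top of the plate, so the highest point sits at y_top = 2.60424 − 1.6 = 1.00424 m along the incline.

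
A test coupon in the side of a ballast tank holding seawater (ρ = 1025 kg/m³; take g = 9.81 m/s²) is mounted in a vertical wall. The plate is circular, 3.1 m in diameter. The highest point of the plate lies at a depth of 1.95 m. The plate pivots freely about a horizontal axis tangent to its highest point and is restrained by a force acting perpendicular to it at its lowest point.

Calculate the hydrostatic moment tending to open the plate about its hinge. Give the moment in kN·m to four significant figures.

γ = ρg = 1025 × 9.81 / 1000 = 10.05525 kN/m³.
The centroid is at the centre, 1.55 m below the top of the plate, so the centroid depth is h_c = 1.95 + 1.55 = 3.5 m.
A = π(1.55)² = 7.54768 m².
Resultant F = γ·h_c·A = 10.05525 × 3.5 × 7.54768 = 265.628 kN.
I_c = πr⁴/4 = π × 1.55⁴/4 = 4.53332 m⁴.
Centre of pressure: y_p = y_c + I_c/(y_c·A) = 3.5 + 4.53332/(3.5 × 7.54768) = 3.5 + 0.171607 = 3.67161 m along the plane.
The resultant acts 1.55 + 0.171607 = 1.72161 m (along the plate) below the hinge at the top edge, so the moment about the hinge is M = F × 1.72161 = 265.628 × 1.72161 = 457.308 kN·m.

M ≈ 457.3 kN·m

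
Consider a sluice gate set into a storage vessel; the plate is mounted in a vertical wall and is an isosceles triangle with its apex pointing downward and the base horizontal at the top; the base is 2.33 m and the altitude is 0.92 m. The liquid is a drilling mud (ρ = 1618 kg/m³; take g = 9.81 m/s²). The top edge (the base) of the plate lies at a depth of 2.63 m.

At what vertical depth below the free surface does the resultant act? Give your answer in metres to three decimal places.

h_p = 2.953 m

γ = ρg = 1618 × 9.81 / 1000 = 15.87258 kN/m³.
With the apex down, the centroid sits h/3 = 0.92/3 = 0.306667 m below the base (the top edge), so the centroid depth is h_c = 2.63 + 0.306667 = 2.93667 m.
A = ½ × 2.33 × 0.92 = 1.0718 m².
Resultant F = γ·h_c·A = 15.87258 × 2.93667 × 1.0718 = 49.9593 kN.
I_c = b·h³/36 = 2.33 × 0.92³/36 = 0.0503984 m⁴.
Centre of pressure: y_p = y_c + I_c/(y_c·A) = 2.93667 + 0.0503984/(2.93667 × 1.0718) = 2.93667 + 0.0160121 = 2.95268 m along the plane.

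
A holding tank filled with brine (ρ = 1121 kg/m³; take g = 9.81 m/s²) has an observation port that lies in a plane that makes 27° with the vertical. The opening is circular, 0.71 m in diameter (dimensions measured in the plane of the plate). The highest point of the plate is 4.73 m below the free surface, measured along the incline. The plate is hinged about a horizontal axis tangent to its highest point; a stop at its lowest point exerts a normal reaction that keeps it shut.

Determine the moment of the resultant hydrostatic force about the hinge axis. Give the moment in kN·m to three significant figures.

γ = ρg = 1121 × 9.81 / 1000 = 10.99701 kN/m³.
The plate makes 27° with the vertical, i.e. θ = 90° − 27° = 63° to the horizontal. Measuring y along the incline from the free-surface line, vertical depth h = y·sinθ with sinθ = 0.891007.
The centroid is at the centre, 0.355 m below the top of the plate, so y_c = 4.73 + 0.355 = 5.085 m and h_c = 5.085 × 0.891007 = 4.53077 m.
A = π(0.355)² = 0.395919 m².
Resultant F = γ·h_c·A = 10.99701 × 4.53077 × 0.395919 = 19.7266 kN.
I_c = πr⁴/4 = π × 0.355⁴/4 = 0.0124739 m⁴.
Centre of pressure: y_p = y_c + I_c/(y_c·A) = 5.085 + 0.0124739/(5.085 × 0.395919) = 5.085 + 0.00619591 = 5.0912 m along the plane.
The resultant acts 0.355 + 0.00619591 = 0.361196 m (along the plate) below the hinge at the top edge, so the moment about the hinge is M = F × 0.361196 = 19.7266 × 0.361196 = 7.12517 kN·m.

M ≈ 7.13 kN·m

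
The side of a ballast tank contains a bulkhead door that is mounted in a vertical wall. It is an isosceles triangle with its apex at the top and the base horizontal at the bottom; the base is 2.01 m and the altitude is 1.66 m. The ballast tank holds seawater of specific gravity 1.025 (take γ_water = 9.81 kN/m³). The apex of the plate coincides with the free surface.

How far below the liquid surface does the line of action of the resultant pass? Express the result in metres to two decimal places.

γ = 1.025 × 9.81 = 10.05525 kN/m³.
With the apex up, the centroid sits 2h/3 = 2 × 1.66/3 = 1.10667 m below the apex, so the centroid depth is h_c = 1.10667 m.
A = ½ × 2.01 × 1.66 = 1.6683 m².
Resultant F = γ·h_c·A = 10.05525 × 1.10667 × 1.6683 = 18.5646 kN.
I_c = b·h³/36 = 2.01 × 1.66³/36 = 0.255398 m⁴.
Centre of pressure: y_p = y_c + I_c/(y_c·A) = 1.10667 + 0.255398/(1.10667 × 1.6683) = 1.10667 + 0.138333 = 1.245 m along the plane.

h_p = 1.25 m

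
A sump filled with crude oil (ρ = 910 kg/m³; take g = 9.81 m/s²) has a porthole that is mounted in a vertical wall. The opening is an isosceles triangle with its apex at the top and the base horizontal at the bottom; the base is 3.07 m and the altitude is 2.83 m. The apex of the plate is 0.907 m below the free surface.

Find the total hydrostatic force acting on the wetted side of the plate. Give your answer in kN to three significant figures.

F ≈ 108 kN

γ = ρg = 910 × 9.81 / 1000 = 8.9271 kN/m³.
With the apex up, the centroid sits 2h/3 = 2 × 2.83/3 = 1.88667 m below the apex, so the centroid depth is h_c = 0.907 + 1.88667 = 2.79367 m.
A = ½ × 3.07 × 2.83 = 4.34405 m².
Resultant F = γ·h_c·A = 8.9271 × 2.79367 × 4.34405 = 108.338 kN.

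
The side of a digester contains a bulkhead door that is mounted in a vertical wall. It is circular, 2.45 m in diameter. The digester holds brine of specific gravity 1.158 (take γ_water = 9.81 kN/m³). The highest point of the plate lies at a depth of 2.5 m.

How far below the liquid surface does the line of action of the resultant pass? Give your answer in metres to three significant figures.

h_p = 3.83 m

γ = 1.158 × 9.81 = 11.35998 kN/m³.
The centroid is at the centre, 1.225 m below the top of the plate, so the centroid depth is h_c = 2.5 + 1.225 = 3.725 m.
A = π(1.225)² = 4.71435 m².
Resultant F = γ·h_c·A = 11.35998 × 3.725 × 4.71435 = 199.492 kN.
I_c = πr⁴/4 = π × 1.225⁴/4 = 1.76862 m⁴.
Centre of pressure: y_p = y_c + I_c/(y_c·A) = 3.725 + 1.76862/(3.725 × 4.71435) = 3.725 + 0.100713 = 3.82571 m along the plane.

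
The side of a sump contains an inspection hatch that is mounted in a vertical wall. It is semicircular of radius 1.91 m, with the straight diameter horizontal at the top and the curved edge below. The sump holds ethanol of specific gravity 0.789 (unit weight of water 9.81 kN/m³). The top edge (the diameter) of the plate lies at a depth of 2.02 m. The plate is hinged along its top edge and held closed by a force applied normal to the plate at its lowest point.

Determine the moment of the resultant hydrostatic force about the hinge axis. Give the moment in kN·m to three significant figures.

γ = 0.789 × 9.81 = 7.74009 kN/m³.
The centroid of a semicircle lies 4r/(3π) = 0.810629 m from the diameter, here below the top edge, so the centroid depth is h_c = 2.02 + 0.810629 = 2.83063 m.
A = πr²/2 = π × 1.91²/2 = 5.73042 m².
Resultant F = γ·h_c·A = 7.74009 × 2.83063 × 5.73042 = 125.55 kN.
I_c = (π/8 − 8/(9π))·r⁴ = 0.109757 × 1.91⁴ = 1.46072 m⁴.
Centre of pressure: y_p = y_c + I_c/(y_c·A) = 2.83063 + 1.46072/(2.83063 × 5.73042) = 2.83063 + 0.0900528 = 2.92068 m along the plane.
The resultant acts 0.810629 + 0.0900528 = 0.900682 m (along the plate) below the hinge at the top edge, so the moment about the hinge is M = F × 0.900682 = 125.55 × 0.900682 = 113.081 kN·m.

M ≈ 113 kN·m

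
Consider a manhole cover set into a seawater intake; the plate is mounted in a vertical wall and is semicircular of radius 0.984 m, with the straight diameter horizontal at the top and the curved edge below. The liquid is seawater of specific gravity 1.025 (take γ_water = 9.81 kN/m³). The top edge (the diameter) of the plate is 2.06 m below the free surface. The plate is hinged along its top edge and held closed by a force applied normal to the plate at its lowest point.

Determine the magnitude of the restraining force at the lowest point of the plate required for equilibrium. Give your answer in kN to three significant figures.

P ≈ 17.1 kN

γ = 1.025 × 9.81 = 10.05525 kN/m³.
The centroid of a semicircle lies 4r/(3π) = 0.417623 m from the diameter, here below the top edge, so the centroid depth is h_c = 2.06 + 0.417623 = 2.47762 m.
A = πr²/2 = π × 0.984²/2 = 1.52093 m².
Resultant F = γ·h_c·A = 10.05525 × 2.47762 × 1.52093 = 37.8911 kN.
I_c = (π/8 − 8/(9π))·r⁴ = 0.109757 × 0.984⁴ = 0.102899 m⁴.
Centre of pressure: y_p = y_c + I_c/(y_c·A) = 2.47762 + 0.102899/(2.47762 × 1.52093) = 2.47762 + 0.0273066 = 2.50493 m along the plane.
The resultant acts 0.417623 + 0.0273066 = 0.44493 m (along the plate) below the hinge at the top edge, so the moment about the hinge is M = F × 0.44493 = 37.8911 × 0.44493 = 16.8589 kN·m.
A normal force at the bottom, 0.984 m from the hinge, must supply this moment: P = 16.8589/0.984 = 17.133 kN.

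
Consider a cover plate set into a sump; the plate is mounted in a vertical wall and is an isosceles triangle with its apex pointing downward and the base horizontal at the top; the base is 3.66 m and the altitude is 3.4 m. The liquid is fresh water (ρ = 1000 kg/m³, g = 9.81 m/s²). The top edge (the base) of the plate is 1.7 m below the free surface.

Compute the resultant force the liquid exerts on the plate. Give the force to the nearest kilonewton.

F ≈ 173 kN

γ = ρg = 1000 × 9.81 = 9810 N/m³ = 9.81 kN/m³.
With the apex down, the centroid sits h/3 = 3.4/3 = 1.13333 m below the base (the top edge), so the centroid depth is h_c = 1.7 + 1.13333 = 2.83333 m.
A = ½ × 3.66 × 3.4 = 6.222 m².
Resultant F = γ·h_c·A = 9.81 × 2.83333 × 6.222 = 172.94 kN.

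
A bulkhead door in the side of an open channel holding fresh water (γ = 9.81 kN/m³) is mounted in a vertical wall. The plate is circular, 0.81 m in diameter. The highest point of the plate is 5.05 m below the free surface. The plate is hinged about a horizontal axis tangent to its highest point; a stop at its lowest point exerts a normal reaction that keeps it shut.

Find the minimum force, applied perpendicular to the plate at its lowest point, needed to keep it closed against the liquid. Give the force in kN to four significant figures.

γ = 9.81 kN/m³.
The centroid is at the centre, 0.405 m below the top of the plate, so the centroid depth is h_c = 5.05 + 0.405 = 5.455 m.
A = π(0.405)² = 0.5153 m².
Resultant F = γ·h_c·A = 9.81 × 5.455 × 0.5153 = 27.5755 kN.
I_c = πr⁴/4 = π × 0.405⁴/4 = 0.0211305 m⁴.
Centre of pressure: y_p = y_c + I_c/(y_c·A) = 5.455 + 0.0211305/(5.455 × 0.5153) = 5.455 + 0.00751718 = 5.46252 m along the plane.
The resultant acts 0.405 + 0.00751718 = 0.412517 m (along the plate) below the hinge at the top edge, so the moment about the hinge is M = F × 0.412517 = 27.5755 × 0.412517 = 11.3754 kN·m.
A normal force at the bottom, 0.81 m from the hinge, must supply this moment: P = 11.3754/0.81 = 14.0437 kN.

P ≈ 14.04 kN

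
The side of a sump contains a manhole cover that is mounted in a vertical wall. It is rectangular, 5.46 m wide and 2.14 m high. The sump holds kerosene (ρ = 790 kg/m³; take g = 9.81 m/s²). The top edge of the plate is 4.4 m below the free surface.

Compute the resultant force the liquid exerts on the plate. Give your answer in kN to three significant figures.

γ = ρg = 790 × 9.81 / 1000 = 7.7499 kN/m³.
The centroid lies 2.14/2 = 1.07 m below the top edge, so the centroid depth is h_c = 4.4 + 1.07 = 5.47 m.
A = 5.46 × 2.14 = 11.6844 m².
Resultant F = γ·h_c·A = 7.7499 × 5.47 × 11.6844 = 495.325 kN.

F ≈ 495 kN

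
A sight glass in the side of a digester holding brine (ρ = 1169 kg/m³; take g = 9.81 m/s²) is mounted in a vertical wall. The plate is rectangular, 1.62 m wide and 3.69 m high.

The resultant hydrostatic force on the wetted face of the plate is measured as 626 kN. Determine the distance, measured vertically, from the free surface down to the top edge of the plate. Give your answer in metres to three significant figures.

γ = ρg = 1169 × 9.81 / 1000 = 11.46789 kN/m³.
A = 1.62 × 3.69 = 5.9778 m².
From F = γ·h_c·A, the centroid depth is h_c = 626/(11.46789 × 5.9778) = 9.13165 m.
The centroid lies 3.69/2 = 1.845 m below the top edge, so the top edge sits at h_top = 9.13165 − 1.845 = 7.28665 m below the surface.

d_top ≈ 7.29 m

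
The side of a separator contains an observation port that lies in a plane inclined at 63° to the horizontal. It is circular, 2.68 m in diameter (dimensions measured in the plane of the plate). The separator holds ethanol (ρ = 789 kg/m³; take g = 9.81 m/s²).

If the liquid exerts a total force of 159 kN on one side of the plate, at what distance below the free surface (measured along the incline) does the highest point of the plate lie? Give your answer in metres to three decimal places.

γ = ρg = 789 × 9.81 / 1000 = 7.74009 kN/m³.
A = π(1.34)² = 5.64104 m².
From F = γ·h_c·A, the centroid depth is h_c = 159/(7.74009 × 5.64104) = 3.6416 m.
Let θ = 63° be the plate's angle to the horizontal; measure y along the incline from where the plane meets the free surface. Vertical depth h = y·sinθ with sinθ = 0.891007.
Along the incline, y_c = h_c/sinθ = 3.6416/0.891007 = 4.08706 m.
The centroid is at the centre, 1.34 m below the top of the plate, so the highest point sits at y_top = 4.08706 − 1.34 = 2.74706 m along the incline.

y_top ≈ 2.747 m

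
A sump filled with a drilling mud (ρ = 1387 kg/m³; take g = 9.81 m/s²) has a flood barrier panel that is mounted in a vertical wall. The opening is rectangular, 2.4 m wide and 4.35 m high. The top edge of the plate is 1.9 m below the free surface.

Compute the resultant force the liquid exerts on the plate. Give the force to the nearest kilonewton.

F ≈ 579 kN

γ = ρg = 1387 × 9.81 / 1000 = 13.60647 kN/m³.
The centroid lies 4.35/2 = 2.175 m below the top edge, so the centroid depth is h_c = 1.9 + 2.175 = 4.075 m.
A = 2.4 × 4.35 = 10.44 m².
Resultant F = γ·h_c·A = 13.60647 × 4.075 × 10.44 = 578.86 kN.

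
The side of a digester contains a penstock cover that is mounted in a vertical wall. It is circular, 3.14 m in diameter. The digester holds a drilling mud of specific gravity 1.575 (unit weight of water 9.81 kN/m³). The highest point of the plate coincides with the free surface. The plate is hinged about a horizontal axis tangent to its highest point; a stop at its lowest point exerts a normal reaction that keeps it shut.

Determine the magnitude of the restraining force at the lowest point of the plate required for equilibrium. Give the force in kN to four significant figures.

P ≈ 117.4 kN

γ = 1.575 × 9.81 = 15.45075 kN/m³.
The centroid is at the centre, 1.57 m below the top of the plate, so the centroid depth is h_c = 1.57 m.
A = π(1.57)² = 7.74371 m².
Resultant F = γ·h_c·A = 15.45075 × 1.57 × 7.74371 = 187.844 kN.
I_c = πr⁴/4 = π × 1.57⁴/4 = 4.77187 m⁴.
Centre of pressure: y_p = y_c + I_c/(y_c·A) = 1.57 + 4.77187/(1.57 × 7.74371) = 1.57 + 0.3925 = 1.9625 m along the plane.
The resultant acts 1.57 + 0.3925 = 1.9625 m (along the plate) below the hinge at the top edge, so the moment about the hinge is M = F × 1.9625 = 187.844 × 1.9625 = 368.644 kN·m.
A normal force at the bottom, 3.14 m from the hinge, must supply this moment: P = 368.644/3.14 = 117.403 kN.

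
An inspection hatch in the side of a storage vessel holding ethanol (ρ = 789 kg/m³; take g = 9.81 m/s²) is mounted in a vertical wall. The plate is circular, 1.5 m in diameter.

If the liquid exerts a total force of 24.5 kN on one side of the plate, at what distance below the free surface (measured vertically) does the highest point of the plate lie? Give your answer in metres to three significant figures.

γ = ρg = 789 × 9.81 / 1000 = 7.74009 kN/m³.
A = π(0.75)² = 1.76715 m².
From F = γ·h_c·A, the centroid depth is h_c = 24.5/(7.74009 × 1.76715) = 1.79121 m.
The centroid is at the centre, 0.75 m below the top of the plate, so the highest point sits at h_top = 1.79121 − 0.75 = 1.04121 m below the surface.

d_top ≈ 1.04 m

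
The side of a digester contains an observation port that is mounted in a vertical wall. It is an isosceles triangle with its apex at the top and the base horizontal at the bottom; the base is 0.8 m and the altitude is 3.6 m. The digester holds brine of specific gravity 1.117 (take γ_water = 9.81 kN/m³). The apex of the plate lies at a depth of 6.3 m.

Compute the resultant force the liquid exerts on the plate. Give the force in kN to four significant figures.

F ≈ 137.3 kN

γ = 1.117 × 9.81 = 10.95777 kN/m³.
With the apex up, the centroid sits 2h/3 = 2 × 3.6/3 = 2.4 m below the apex, so the centroid depth is h_c = 6.3 + 2.4 = 8.7 m.
A = ½ × 0.8 × 3.6 = 1.44 m².
Resultant F = γ·h_c·A = 10.95777 × 8.7 × 1.44 = 137.279 kN.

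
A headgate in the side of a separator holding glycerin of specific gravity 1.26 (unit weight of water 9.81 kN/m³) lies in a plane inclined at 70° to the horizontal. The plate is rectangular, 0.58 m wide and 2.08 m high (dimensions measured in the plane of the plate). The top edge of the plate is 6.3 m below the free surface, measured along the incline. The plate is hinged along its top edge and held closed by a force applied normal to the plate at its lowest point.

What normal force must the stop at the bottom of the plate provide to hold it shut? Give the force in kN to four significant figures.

γ = 1.26 × 9.81 = 12.3606 kN/m³.
Let θ = 70° be the plate's angle to the horizontal; measure y along the incline from where the plane meets the free surface. Vertical depth h = y·sinθ with sinθ = 0.939693.
The centroid lies 2.08/2 = 1.04 m below the top edge, so y_c = 6.3 + 1.04 = 7.34 m and h_c = 7.34 × 0.939693 = 6.89735 m.
A = 0.58 × 2.08 = 1.2064 m².
Resultant F = γ·h_c·A = 12.3606 × 6.89735 × 1.2064 = 102.852 kN.
I_c = b·h³/12 = 0.58 × 2.08³/12 = 0.434947 m⁴.
Centre of pressure: y_p = y_c + I_c/(y_c·A) = 7.34 + 0.434947/(7.34 × 1.2064) = 7.34 + 0.0491189 = 7.38912 m along the plane.
The resultant acts 1.04 + 0.0491189 = 1.08912 m (along the plate) below the hinge at the top edge, so the moment about the hinge is M = F × 1.08912 = 102.852 × 1.08912 = 112.018 kN·m.
A normal force at the bottom, 2.08 m from the hinge, must supply this moment: P = 112.018/2.08 = 53.8548 kN.

P ≈ 53.85 kN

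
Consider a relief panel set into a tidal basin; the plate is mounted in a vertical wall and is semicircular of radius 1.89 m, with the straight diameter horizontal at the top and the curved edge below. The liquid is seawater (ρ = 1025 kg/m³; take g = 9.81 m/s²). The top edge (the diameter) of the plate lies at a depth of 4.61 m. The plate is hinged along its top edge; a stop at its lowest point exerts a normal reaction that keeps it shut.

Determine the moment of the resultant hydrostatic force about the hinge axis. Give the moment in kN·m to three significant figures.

M ≈ 259 kN·m

γ = ρg = 1025 × 9.81 / 1000 = 10.05525 kN/m³.
The centroid of a semicircle lies 4r/(3π) = 0.802141 m from the diameter, here below the top edge, so the centroid depth is h_c = 4.61 + 0.802141 = 5.41214 m.
A = πr²/2 = π × 1.89²/2 = 5.61104 m².
Resultant F = γ·h_c·A = 10.05525 × 5.41214 × 5.61104 = 305.355 kN.
I_c = (π/8 − 8/(9π))·r⁴ = 0.109757 × 1.89⁴ = 1.40049 m⁴.
Centre of pressure: y_p = y_c + I_c/(y_c·A) = 5.41214 + 1.40049/(5.41214 × 5.61104) = 5.41214 + 0.0461177 = 5.45826 m along the plane.
The resultant acts 0.802141 + 0.0461177 = 0.848259 m (along the plate) below the hinge at the top edge, so the moment about the hinge is M = F × 0.848259 = 305.355 × 0.848259 = 259.02 kN·m.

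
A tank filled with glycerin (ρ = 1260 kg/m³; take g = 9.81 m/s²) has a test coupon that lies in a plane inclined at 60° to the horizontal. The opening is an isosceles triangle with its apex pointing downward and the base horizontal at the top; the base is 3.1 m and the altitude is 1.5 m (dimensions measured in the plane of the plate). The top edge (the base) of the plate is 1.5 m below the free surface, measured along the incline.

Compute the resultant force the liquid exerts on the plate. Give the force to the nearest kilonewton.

γ = ρg = 1260 × 9.81 / 1000 = 12.3606 kN/m³.
Let θ = 60° be the plate's angle to the horizontal; measure y along the incline from where the plane meets the free surface. Vertical depth h = y·sinθ with sinθ = 0.866025.
With the apex down, the centroid sits h/3 = 1.5/3 = 0.5 m below the base (the top edge), so y_c = 1.5 + 0.5 = 2 m and h_c = 2 × 0.866025 = 1.73205 m.
A = ½ × 3.1 × 1.5 = 2.325 m².
Resultant F = γ·h_c·A = 12.3606 × 1.73205 × 2.325 = 49.7763 kN.

F ≈ 50 kN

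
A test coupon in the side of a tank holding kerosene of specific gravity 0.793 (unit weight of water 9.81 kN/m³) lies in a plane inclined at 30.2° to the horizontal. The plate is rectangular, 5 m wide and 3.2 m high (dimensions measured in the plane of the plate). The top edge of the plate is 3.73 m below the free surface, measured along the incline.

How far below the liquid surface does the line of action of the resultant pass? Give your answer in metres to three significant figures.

h_p = 2.76 m

γ = 0.793 × 9.81 = 7.77933 kN/m³.
Let θ = 30.2° be the plate's angle to the horizontal; measure y along the incline from where the plane meets the free surface. Vertical depth h = y·sinθ with sinθ = 0.503020.
The centroid lies 3.2/2 = 1.6 m below the top edge, so y_c = 3.73 + 1.6 = 5.33 m and h_c = 5.33 × 0.503020 = 2.6811 m.
A = 5 × 3.2 = 16 m².
Resultant F = γ·h_c·A = 7.77933 × 2.6811 × 16 = 333.715 kN.
I_c = b·h³/12 = 5 × 3.2³/12 = 13.6533 m⁴.
Centre of pressure: y_p = y_c + I_c/(y_c·A) = 5.33 + 13.6533/(5.33 × 16) = 5.33 + 0.1601 = 5.4901 m along the plane.
Vertically, h_p = y_p·sinθ = 5.4901 × 0.503020 = 2.76163 m.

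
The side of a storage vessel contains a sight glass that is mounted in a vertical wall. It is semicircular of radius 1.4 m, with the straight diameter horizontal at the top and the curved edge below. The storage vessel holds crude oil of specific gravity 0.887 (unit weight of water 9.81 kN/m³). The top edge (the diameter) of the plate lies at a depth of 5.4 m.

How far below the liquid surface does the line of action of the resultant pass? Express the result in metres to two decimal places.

γ = 0.887 × 9.81 = 8.70147 kN/m³.
The centroid of a semicircle lies 4r/(3π) = 0.594178 m from the diameter, here below the top edge, so the centroid depth is h_c = 5.4 + 0.594178 = 5.99418 m.
A = πr²/2 = π × 1.4²/2 = 3.07876 m².
Resultant F = γ·h_c·A = 8.70147 × 5.99418 × 3.07876 = 160.583 kN.
I_c = (π/8 − 8/(9π))·r⁴ = 0.109757 × 1.4⁴ = 0.421642 m⁴.
Centre of pressure: y_p = y_c + I_c/(y_c·A) = 5.99418 + 0.421642/(5.99418 × 3.07876) = 5.99418 + 0.0228475 = 6.01703 m along the plane.

h_p = 6.02 m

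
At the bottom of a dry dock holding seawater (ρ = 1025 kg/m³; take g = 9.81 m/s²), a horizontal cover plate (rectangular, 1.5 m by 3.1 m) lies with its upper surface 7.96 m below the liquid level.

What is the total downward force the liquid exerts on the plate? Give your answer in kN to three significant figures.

F ≈ 372 kN

γ = ρg = 1025 × 9.81 / 1000 = 10.05525 kN/m³.
The plate is horizontal, so pressure is uniform at p = γ·h = 10.05525 × 7.96 = 80.0398 kN/m².
A = 1.5 × 3.1 = 4.65 m².
F = p·A = 80.0398 × 4.65 = 372.185 kN.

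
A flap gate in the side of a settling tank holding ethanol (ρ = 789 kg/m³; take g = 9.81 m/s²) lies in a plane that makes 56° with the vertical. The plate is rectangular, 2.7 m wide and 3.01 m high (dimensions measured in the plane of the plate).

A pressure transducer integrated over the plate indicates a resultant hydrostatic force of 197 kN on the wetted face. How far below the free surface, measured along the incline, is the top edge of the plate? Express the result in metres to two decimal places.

γ = ρg = 789 × 9.81 / 1000 = 7.74009 kN/m³.
A = 2.7 × 3.01 = 8.127 m².
From F = γ·h_c·A, the centroid depth is h_c = 197/(7.74009 × 8.127) = 3.13177 m.
The plate makes 56° with the vertical, i.e. θ = 90° − 56° = 34° to the horizontal. Measuring y along the incline from the free-surface line, vertical depth h = y·sinθ with sinθ = 0.559193.
Along the incline, y_c = h_c/sinθ = 3.13177/0.559193 = 5.60052 m.
The centroid lies 3.01/2 = 1.505 m below the top edge, so the top edge sits at y_top = 5.60052 − 1.505 = 4.09552 m along the incline.

y_top ≈ 4.10 m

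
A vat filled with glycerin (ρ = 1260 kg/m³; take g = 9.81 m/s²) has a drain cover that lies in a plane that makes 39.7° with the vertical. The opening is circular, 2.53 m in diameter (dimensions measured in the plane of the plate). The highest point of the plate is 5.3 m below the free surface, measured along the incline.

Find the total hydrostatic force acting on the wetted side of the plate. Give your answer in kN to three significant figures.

F ≈ 314 kN

γ = ρg = 1260 × 9.81 / 1000 = 12.3606 kN/m³.
The plate makes 39.7° with the vertical, i.e. θ = 90° − 39.7° = 50.3° to the horizontal. Measuring y along the incline from the free-surface line, vertical depth h = y·sinθ with sinθ = 0.769400.
The centroid is at the centre, 1.265 m below the top of the plate, so y_c = 5.3 + 1.265 = 6.565 m and h_c = 6.565 × 0.769400 = 5.05111 m.
A = π(1.265)² = 5.02726 m².
Resultant F = γ·h_c·A = 12.3606 × 5.05111 × 5.02726 = 313.876 kN.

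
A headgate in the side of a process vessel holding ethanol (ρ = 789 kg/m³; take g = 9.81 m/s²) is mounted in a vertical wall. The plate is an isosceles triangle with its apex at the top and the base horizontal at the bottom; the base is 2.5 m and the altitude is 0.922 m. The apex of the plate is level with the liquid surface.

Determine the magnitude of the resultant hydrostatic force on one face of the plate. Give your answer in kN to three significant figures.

F ≈ 5.48 kN

γ = ρg = 789 × 9.81 / 1000 = 7.74009 kN/m³.
With the apex up, the centroid sits 2h/3 = 2 × 0.922/3 = 0.614667 m below the apex, so the centroid depth is h_c = 0.614667 m.
A = ½ × 2.5 × 0.922 = 1.1525 m².
Resultant F = γ·h_c·A = 7.74009 × 0.614667 × 1.1525 = 5.48311 kN.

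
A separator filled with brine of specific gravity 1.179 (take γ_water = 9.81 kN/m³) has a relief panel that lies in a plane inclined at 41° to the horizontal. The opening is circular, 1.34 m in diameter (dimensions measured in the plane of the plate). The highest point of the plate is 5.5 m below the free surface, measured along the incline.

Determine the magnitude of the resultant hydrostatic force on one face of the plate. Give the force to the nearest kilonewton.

γ = 1.179 × 9.81 = 11.56599 kN/m³.
Let θ = 41° be the plate's angle to the horizontal; measure y along the incline from where the plane meets the free surface. Vertical depth h = y·sinθ with sinθ = 0.656059.
The centroid is at the centre, 0.67 m below the top of the plate, so y_c = 5.5 + 0.67 = 6.17 m and h_c = 6.17 × 0.656059 = 4.04788 m.
A = π(0.67)² = 1.41026 m².
Resultant F = γ·h_c·A = 11.56599 × 4.04788 × 1.41026 = 66.0252 kN.

F ≈ 66 kN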